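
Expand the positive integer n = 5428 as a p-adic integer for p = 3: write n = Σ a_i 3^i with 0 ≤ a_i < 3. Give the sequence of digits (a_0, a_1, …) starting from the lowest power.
(a_0, a_1, …) = (1, 0, 0, 0, 1, 1, 1, 2)

Repeated division by 3 gives the digits low-to-high: 5428 = 1 + 1·3^4 + 1·3^5 + 1·3^6 + 2·3^7. Digit sequence: (1, 0, 0, 0, 1, 1, 1, 2).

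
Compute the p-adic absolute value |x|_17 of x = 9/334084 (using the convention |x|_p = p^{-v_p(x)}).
|9/334084|_17 = 83521

Step 1 — compute v_17(x) by factoring powers of 17 out of the numerator and denominator: v_17(9/334084) = -4. Step 2 — apply |x|_p = p^{-v_p(x)} = 17^{4} = 83521.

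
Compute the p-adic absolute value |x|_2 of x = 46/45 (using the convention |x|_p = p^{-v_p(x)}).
|46/45|_2 = 1/2

Step 1 — compute v_2(x) by factoring powers of 2 out of the numerator and denominator: v_2(46/45) = 1. Step 2 — apply |x|_p = p^{-v_p(x)} = 2^{-1} = 1/2.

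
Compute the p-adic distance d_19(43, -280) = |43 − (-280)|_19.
d_19(43, -280) = 1/19

Step 1 — x − y = 43 − (-280) = 323. Step 2 — v_19(323) = 1 (factor: 323 = (19^1 · 17); the sign does not affect v_p). Step 3 — |x − y|_19 = 19^{-1} = 1/19.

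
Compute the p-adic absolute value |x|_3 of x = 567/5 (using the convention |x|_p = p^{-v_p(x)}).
|567/5|_3 = 1/81

Step 1 — compute v_3(x) by factoring powers of 3 out of the numerator and denominator: v_3(567/5) = 4. Step 2 — apply |x|_p = p^{-v_p(x)} = 3^{-4} = 1/81.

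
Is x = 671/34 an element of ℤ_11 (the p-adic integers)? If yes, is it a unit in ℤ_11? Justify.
x ∈ ℤ_11 but not a unit; v_11(x) = 1 > 0

ℤ_11 = {x ∈ ℚ_11 : v_11(x) ≥ 0} and ℤ_11^× = {x ∈ ℤ_11 : v_11(x) = 0}. Here v_11(671/34) = v_11(num) − v_11(den) = 1; compare against these criteria.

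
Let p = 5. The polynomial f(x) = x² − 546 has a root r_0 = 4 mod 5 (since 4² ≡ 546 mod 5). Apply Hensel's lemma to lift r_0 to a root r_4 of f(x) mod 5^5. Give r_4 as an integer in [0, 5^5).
r_4 = 2839 (mod 3125)

Hensel's recurrence: r_{i+1} = r_i − f(r_i)·(f′(r_i))^{-1} mod 5^{i+2}, with f′(x) = 2x. Iterate:
  r_0 = 4 (mod 5)
  r_1 = 14 (mod 25)
  r_2 = 89 (mod 125)
  r_3 = 339 (mod 625)
  r_4 = 2839 (mod 3125)
Final: r_4 = 2839, and one checks f(r_4) ≡ 0 mod 5^5.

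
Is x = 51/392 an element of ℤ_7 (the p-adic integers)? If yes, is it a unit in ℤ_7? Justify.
x ∉ ℤ_7 (v_7(x) = -2 < 0)

ℤ_7 = {x ∈ ℚ_7 : v_7(x) ≥ 0} and ℤ_7^× = {x ∈ ℤ_7 : v_7(x) = 0}. Here v_7(51/392) = v_7(num) − v_7(den) = -2; compare against these criteria.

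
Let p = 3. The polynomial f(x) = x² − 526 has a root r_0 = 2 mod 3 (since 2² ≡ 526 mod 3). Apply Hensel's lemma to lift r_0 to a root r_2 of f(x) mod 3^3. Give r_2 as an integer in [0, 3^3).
r_2 = 11 (mod 27)

Hensel's recurrence: r_{i+1} = r_i − f(r_i)·(f′(r_i))^{-1} mod 3^{i+2}, with f′(x) = 2x. Iterate:
  r_0 = 2 (mod 3)
  r_1 = 2 (mod 9)
  r_2 = 11 (mod 27)
Final: r_2 = 11, and one checks f(r_2) ≡ 0 mod 3^3.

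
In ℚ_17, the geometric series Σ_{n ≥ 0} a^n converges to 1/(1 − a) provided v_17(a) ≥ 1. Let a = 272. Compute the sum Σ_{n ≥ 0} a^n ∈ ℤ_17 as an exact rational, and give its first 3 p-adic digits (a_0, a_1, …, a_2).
Σ a^n = 1/(1 − a) = -1/271;  first 3 digits = (1, 16, 1)

v_17(a) = 1 ≥ 1, so the series converges in ℤ_17 to 1/(1 − a) = 1/(1 − 272) = -1/271. Expand this rational in ℤ_17: compute digits iteratively via d_i = x_i mod 17, x_{i+1} = (x_i − d_i)/17. The first 3 digits are (1, 16, 1).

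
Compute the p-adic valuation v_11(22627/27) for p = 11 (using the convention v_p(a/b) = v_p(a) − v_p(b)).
v_11(22627/27) = 3

Factor powers of 11 from the numerator and denominator of the reduced fraction: 22627 = 11^3 · 17 and 27 = 11^0 · 27. Apply v_p(a/b) = v_p(a) − v_p(b): v_11(22627/27) = 3 − 0 = 3.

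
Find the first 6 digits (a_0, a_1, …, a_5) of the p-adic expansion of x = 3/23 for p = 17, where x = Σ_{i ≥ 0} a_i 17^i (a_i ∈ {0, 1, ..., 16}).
(a_0, …, a_5) = (9, 15, 5, 10, 9, 12)

v_17(3/23) = 0 (numerator and denominator both coprime to 17), so x ∈ ℤ_17^×. Compute digits iteratively via a_i = x_i mod 17, x_{i+1} = (x_i − a_i)/17, with x_0 = x:
  x_0 = 3/23;  a_0 = 9;  x_1 = (x_0 − 9)/17 = -12/23
  x_1 = -12/23;  a_1 = 15;  x_2 = (x_1 − 15)/17 = -21/23
  x_2 = -21/23;  a_2 = 5;  x_3 = (x_2 − 5)/17 = -8/23
  x_3 = -8/23;  a_3 = 10;  x_4 = (x_3 − 10)/17 = -14/23
  x_4 = -14/23;  a_4 = 9;  x_5 = (x_4 − 9)/17 = -13/23
  x_5 = -13/23;  a_5 = 12;  x_6 = (x_5 − 12)/17 = -17/23
Digits: (9, 15, 5, 10, 9, 12).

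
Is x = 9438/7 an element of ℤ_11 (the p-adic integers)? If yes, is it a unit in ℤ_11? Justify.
x ∈ ℤ_11 but not a unit; v_11(x) = 2 > 0

ℤ_11 = {x ∈ ℚ_11 : v_11(x) ≥ 0} and ℤ_11^× = {x ∈ ℤ_11 : v_11(x) = 0}. Here v_11(9438/7) = v_11(num) − v_11(den) = 2; compare against these criteria.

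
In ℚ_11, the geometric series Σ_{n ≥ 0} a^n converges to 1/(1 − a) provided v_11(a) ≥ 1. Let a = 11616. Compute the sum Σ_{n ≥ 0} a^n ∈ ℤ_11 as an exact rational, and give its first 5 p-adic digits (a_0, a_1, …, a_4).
Σ a^n = 1/(1 − a) = -1/11615;  first 5 digits = (1, 0, 8, 8, 9)

v_11(a) = 2 ≥ 1, so the series converges in ℤ_11 to 1/(1 − a) = 1/(1 − 11616) = -1/11615. Expand this rational in ℤ_11: compute digits iteratively via d_i = x_i mod 11, x_{i+1} = (x_i − d_i)/11. The first 5 digits are (1, 0, 8, 8, 9).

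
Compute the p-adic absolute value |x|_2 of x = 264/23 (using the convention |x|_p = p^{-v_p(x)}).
|264/23|_2 = 1/8

Step 1 — compute v_2(x) by factoring powers of 2 out of the numerator and denominator: v_2(264/23) = 3. Step 2 — apply |x|_p = p^{-v_p(x)} = 2^{-3} = 1/8.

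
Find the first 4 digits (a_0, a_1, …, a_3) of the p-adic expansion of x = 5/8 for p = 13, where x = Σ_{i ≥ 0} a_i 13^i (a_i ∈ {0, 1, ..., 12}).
(a_0, …, a_3) = (12, 4, 11, 4)

v_13(5/8) = 0 (numerator and denominator both coprime to 13), so x ∈ ℤ_13^×. Compute digits iteratively via a_i = x_i mod 13, x_{i+1} = (x_i − a_i)/13, with x_0 = x:
  x_0 = 5/8;  a_0 = 12;  x_1 = (x_0 − 12)/13 = -7/8
  x_1 = -7/8;  a_1 = 4;  x_2 = (x_1 − 4)/13 = -3/8
  x_2 = -3/8;  a_2 = 11;  x_3 = (x_2 − 11)/13 = -7/8
  x_3 = -7/8;  a_3 = 4;  x_4 = (x_3 − 4)/13 = -3/8
Digits: (12, 4, 11, 4).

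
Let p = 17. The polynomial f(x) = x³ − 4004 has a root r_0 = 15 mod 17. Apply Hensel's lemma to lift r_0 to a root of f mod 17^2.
r_1 = 236 (mod 289)

Hensel: r_{i+1} = r_i − f(r_i)/f′(r_i) mod 17^{i+2}, where f′(x) = 3x². Iterate:
  r_0 = 15 (mod 17)
  r_1 = 236 (mod 289)
Final: r = 236 with f(r) ≡ 0 mod 17^2.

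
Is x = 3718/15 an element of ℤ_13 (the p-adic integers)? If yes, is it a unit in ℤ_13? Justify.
x ∈ ℤ_13 but not a unit; v_13(x) = 2 > 0

ℤ_13 = {x ∈ ℚ_13 : v_13(x) ≥ 0} and ℤ_13^× = {x ∈ ℤ_13 : v_13(x) = 0}. Here v_13(3718/15) = v_13(num) − v_13(den) = 2; compare against these criteria.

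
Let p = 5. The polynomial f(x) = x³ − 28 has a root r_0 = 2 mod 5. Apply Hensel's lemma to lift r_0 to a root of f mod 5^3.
r_2 = 37 (mod 125)

Hensel: r_{i+1} = r_i − f(r_i)/f′(r_i) mod 5^{i+2}, where f′(x) = 3x². Iterate:
  r_0 = 2 (mod 5)
  r_1 = 12 (mod 25)
  r_2 = 37 (mod 125)
Final: r = 37 with f(r) ≡ 0 mod 5^3.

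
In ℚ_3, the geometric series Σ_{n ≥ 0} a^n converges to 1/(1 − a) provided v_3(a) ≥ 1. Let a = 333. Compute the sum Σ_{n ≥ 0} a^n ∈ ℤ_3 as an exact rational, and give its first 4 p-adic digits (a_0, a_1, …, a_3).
Σ a^n = 1/(1 − a) = -1/332;  first 4 digits = (1, 0, 1, 0)

v_3(a) = 2 ≥ 1, so the series converges in ℤ_3 to 1/(1 − a) = 1/(1 − 333) = -1/332. Expand this rational in ℤ_3: compute digits iteratively via d_i = x_i mod 3, x_{i+1} = (x_i − d_i)/3. The first 4 digits are (1, 0, 1, 0).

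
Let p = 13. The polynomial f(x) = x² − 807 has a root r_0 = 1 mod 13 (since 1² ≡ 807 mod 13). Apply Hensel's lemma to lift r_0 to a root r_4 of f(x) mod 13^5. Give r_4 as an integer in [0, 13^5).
r_4 = 370683 (mod 371293)

Hensel's recurrence: r_{i+1} = r_i − f(r_i)·(f′(r_i))^{-1} mod 13^{i+2}, with f′(x) = 2x. Iterate:
  r_0 = 1 (mod 13)
  r_1 = 66 (mod 169)
  r_2 = 1587 (mod 2197)
  r_3 = 27951 (mod 28561)
  r_4 = 370683 (mod 371293)
Final: r_4 = 370683, and one checks f(r_4) ≡ 0 mod 13^5.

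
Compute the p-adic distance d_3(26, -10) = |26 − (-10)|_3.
d_3(26, -10) = 1/9

Step 1 — x − y = 26 − (-10) = 36. Step 2 — v_3(36) = 2 (factor: 36 = (3^2 · 4); the sign does not affect v_p). Step 3 — |x − y|_3 = 3^{-2} = 1/9.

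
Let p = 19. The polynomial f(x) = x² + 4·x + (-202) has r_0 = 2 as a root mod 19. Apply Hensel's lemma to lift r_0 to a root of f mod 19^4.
r_3 = 96142 (mod 130321)

Hensel: r_{i+1} = r_i − f(r_i)·(f′(r_i))^{-1} mod 19^{i+2}, f′(x) = 2x + 4. Iterate:
  r_0 = 2 (mod 19)
  r_1 = 116 (mod 361)
  r_2 = 116 (mod 6859)
  r_3 = 96142 (mod 130321)
Final: r = 96142 satisfies f(r) ≡ 0 mod 19^4.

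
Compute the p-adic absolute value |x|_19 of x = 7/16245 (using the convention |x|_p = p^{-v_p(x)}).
|7/16245|_19 = 361

Step 1 — compute v_19(x) by factoring powers of 19 out of the numerator and denominator: v_19(7/16245) = -2. Step 2 — apply |x|_p = p^{-v_p(x)} = 19^{2} = 361.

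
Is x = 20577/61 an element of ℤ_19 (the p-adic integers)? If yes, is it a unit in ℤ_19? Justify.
x ∈ ℤ_19 but not a unit; v_19(x) = 3 > 0

ℤ_19 = {x ∈ ℚ_19 : v_19(x) ≥ 0} and ℤ_19^× = {x ∈ ℤ_19 : v_19(x) = 0}. Here v_19(20577/61) = v_19(num) − v_19(den) = 3; compare against these criteria.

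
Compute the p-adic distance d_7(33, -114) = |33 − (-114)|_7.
d_7(33, -114) = 1/49

Step 1 — x − y = 33 − (-114) = 147. Step 2 — v_7(147) = 2 (factor: 147 = (7^2 · 3); the sign does not affect v_p). Step 3 — |x − y|_7 = 7^{-2} = 1/49.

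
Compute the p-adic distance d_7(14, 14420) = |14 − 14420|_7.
d_7(14, 14420) = 1/2401

Step 1 — x − y = 14 − 14420 = -14406. Step 2 — v_7(-14406) = 4 (factor: -14406 = −(7^4 · 6); the sign does not affect v_p). Step 3 — |x − y|_7 = 7^{-4} = 1/2401.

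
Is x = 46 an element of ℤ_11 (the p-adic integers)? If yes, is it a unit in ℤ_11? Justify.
x ∈ ℤ_11^× (unit); v_11(x) = 0

ℤ_11 = {x ∈ ℚ_11 : v_11(x) ≥ 0} and ℤ_11^× = {x ∈ ℤ_11 : v_11(x) = 0}. Here v_11(46) = v_11(num) − v_11(den) = 0; compare against these criteria.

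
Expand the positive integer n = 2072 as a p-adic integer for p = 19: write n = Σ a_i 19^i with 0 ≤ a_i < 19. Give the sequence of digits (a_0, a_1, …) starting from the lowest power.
(a_0, a_1, …) = (1, 14, 5)

Repeated division by 19 gives the digits low-to-high: 2072 = 1 + 14·19^1 + 5·19^2. Digit sequence: (1, 14, 5).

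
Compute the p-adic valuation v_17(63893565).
v_17(63893565) = 5

v_17(n) is the largest exponent k such that 17^k divides n. Factor out: 63893565 = 17^5 · 45. (Sign doesn't affect v_p.) So v_17(63893565) = 5.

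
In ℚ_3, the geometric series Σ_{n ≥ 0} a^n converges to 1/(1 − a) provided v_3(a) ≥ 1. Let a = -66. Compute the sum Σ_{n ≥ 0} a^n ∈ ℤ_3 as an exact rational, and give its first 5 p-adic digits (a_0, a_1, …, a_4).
Σ a^n = 1/(1 − a) = 1/67;  first 5 digits = (1, 2, 2, 1, 2)

v_3(a) = 1 ≥ 1, so the series converges in ℤ_3 to 1/(1 − a) = 1/(1 − (-66)) = 1/67. Expand this rational in ℤ_3: compute digits iteratively via d_i = x_i mod 3, x_{i+1} = (x_i − d_i)/3. The first 5 digits are (1, 2, 2, 1, 2).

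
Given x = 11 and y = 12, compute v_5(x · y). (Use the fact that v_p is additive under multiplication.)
v_5(132) = 0

v_p(x) = 0 (factor: 11 = 5^0 · 11); v_p(y) = 0 (factor: 12 = 5^0 · 12). Additivity: v_p(xy) = v_p(x) + v_p(y) = 0 + 0 = 0. (Direct check: xy = 132 = 5^0 · (132).)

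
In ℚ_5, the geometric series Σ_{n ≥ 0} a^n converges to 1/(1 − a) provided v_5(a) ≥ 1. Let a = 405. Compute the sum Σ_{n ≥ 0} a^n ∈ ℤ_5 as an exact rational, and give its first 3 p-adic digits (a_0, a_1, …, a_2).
Σ a^n = 1/(1 − a) = -1/404;  first 3 digits = (1, 1, 2)

v_5(a) = 1 ≥ 1, so the series converges in ℤ_5 to 1/(1 − a) = 1/(1 − 405) = -1/404. Expand this rational in ℤ_5: compute digits iteratively via d_i = x_i mod 5, x_{i+1} = (x_i − d_i)/5. The first 3 digits are (1, 1, 2).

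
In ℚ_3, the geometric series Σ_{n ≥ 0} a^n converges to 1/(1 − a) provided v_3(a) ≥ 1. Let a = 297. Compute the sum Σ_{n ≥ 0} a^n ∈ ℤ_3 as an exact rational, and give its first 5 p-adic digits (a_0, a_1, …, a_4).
Σ a^n = 1/(1 − a) = -1/296;  first 5 digits = (1, 0, 0, 2, 0)

v_3(a) = 3 ≥ 1, so the series converges in ℤ_3 to 1/(1 − a) = 1/(1 − 297) = -1/296. Expand this rational in ℤ_3: compute digits iteratively via d_i = x_i mod 3, x_{i+1} = (x_i − d_i)/3. The first 5 digits are (1, 0, 0, 2, 0).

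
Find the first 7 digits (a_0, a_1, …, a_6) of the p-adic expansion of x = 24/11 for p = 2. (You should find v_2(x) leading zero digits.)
(a_0, …, a_6) = (0, 0, 0, 1, 0, 0, 1)

v_2(24/11) = 3, so a_0 = ... = a_2 = 0. Factor out: x = 2^3 · u with u = 3/11 a unit in ℤ_2. Expand u iteratively via a_{v+i} = u_i mod 2, u_{i+1} = (u_i − a_{v+i})/2:
  u_0 = 3/11;  a_3 = 1;  u_1 = (u_0 − 1)/2 = -4/11
  u_1 = -4/11;  a_4 = 0;  u_2 = (u_1 − 0)/2 = -2/11
  u_2 = -2/11;  a_5 = 0;  u_3 = (u_2 − 0)/2 = -1/11
  u_3 = -1/11;  a_6 = 1;  u_4 = (u_3 − 1)/2 = -6/11
Digits: (0, 0, 0, 1, 0, 0, 1).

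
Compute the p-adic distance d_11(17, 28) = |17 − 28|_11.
d_11(17, 28) = 1/11

Step 1 — x − y = 17 − 28 = -11. Step 2 — v_11(-11) = 1 (factor: -11 = −(11^1 · 1); the sign does not affect v_p). Step 3 — |x − y|_11 = 11^{-1} = 1/11.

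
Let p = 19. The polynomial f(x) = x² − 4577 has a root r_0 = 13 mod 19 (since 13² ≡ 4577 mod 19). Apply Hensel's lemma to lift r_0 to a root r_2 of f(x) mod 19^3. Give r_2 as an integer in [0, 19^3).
r_2 = 3376 (mod 6859)

Hensel's recurrence: r_{i+1} = r_i − f(r_i)·(f′(r_i))^{-1} mod 19^{i+2}, with f′(x) = 2x. Iterate:
  r_0 = 13 (mod 19)
  r_1 = 127 (mod 361)
  r_2 = 3376 (mod 6859)
Final: r_2 = 3376, and one checks f(r_2) ≡ 0 mod 19^3.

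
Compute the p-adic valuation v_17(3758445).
v_17(3758445) = 4

v_17(n) is the largest exponent k such that 17^k divides n. Factor out: 3758445 = 17^4 · 45. (Sign doesn't affect v_p.) So v_17(3758445) = 4.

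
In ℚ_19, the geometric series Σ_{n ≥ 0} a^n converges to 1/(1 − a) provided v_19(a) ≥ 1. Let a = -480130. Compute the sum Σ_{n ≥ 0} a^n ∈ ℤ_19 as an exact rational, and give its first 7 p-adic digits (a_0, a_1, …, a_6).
Σ a^n = 1/(1 − a) = 1/480131;  first 7 digits = (1, 0, 0, 6, 15, 18, 16)

v_19(a) = 3 ≥ 1, so the series converges in ℤ_19 to 1/(1 − a) = 1/(1 − (-480130)) = 1/480131. Expand this rational in ℤ_19: compute digits iteratively via d_i = x_i mod 19, x_{i+1} = (x_i − d_i)/19. The first 7 digits are (1, 0, 0, 6, 15, 18, 16).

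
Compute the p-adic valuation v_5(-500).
v_5(-500) = 3

v_5(n) is the largest exponent k such that 5^k divides n. Factor out: -500 = -5^3 · 4. (Sign doesn't affect v_p.) So v_5(-500) = 3.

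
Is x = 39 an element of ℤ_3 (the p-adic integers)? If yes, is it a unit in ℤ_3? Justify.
x ∈ ℤ_3 but not a unit; v_3(x) = 1 > 0

ℤ_3 = {x ∈ ℚ_3 : v_3(x) ≥ 0} and ℤ_3^× = {x ∈ ℤ_3 : v_3(x) = 0}. Here v_3(39) = v_3(num) − v_3(den) = 1; compare against these criteria.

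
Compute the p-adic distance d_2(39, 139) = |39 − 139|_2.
d_2(39, 139) = 1/4

Step 1 — x − y = 39 − 139 = -100. Step 2 — v_2(-100) = 2 (factor: -100 = −(2^2 · 25); the sign does not affect v_p). Step 3 — |x − y|_2 = 2^{-2} = 1/4.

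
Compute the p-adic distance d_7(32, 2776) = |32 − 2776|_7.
d_7(32, 2776) = 1/343

Step 1 — x − y = 32 − 2776 = -2744. Step 2 — v_7(-2744) = 3 (factor: -2744 = −(7^3 · 8); the sign does not affect v_p). Step 3 — |x − y|_7 = 7^{-3} = 1/343.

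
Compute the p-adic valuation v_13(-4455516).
v_13(-4455516) = 5

v_13(n) is the largest exponent k such that 13^k divides n. Factor out: -4455516 = -13^5 · 12. (Sign doesn't affect v_p.) So v_13(-4455516) = 5.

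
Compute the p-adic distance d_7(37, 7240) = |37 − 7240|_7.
d_7(37, 7240) = 1/2401

Step 1 — x − y = 37 − 7240 = -7203. Step 2 — v_7(-7203) = 4 (factor: -7203 = −(7^4 · 3); the sign does not affect v_p). Step 3 — |x − y|_7 = 7^{-4} = 1/2401.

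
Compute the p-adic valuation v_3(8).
v_3(8) = 0

v_3(n) is the largest exponent k such that 3^k divides n. Factor out: 8 = 3^0 · 8. (Sign doesn't affect v_p.) So v_3(8) = 0.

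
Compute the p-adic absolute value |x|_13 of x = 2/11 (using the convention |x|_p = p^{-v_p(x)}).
|2/11|_13 = 1

Step 1 — compute v_13(x) by factoring powers of 13 out of the numerator and denominator: v_13(2/11) = 0. Step 2 — apply |x|_p = p^{-v_p(x)} = 13^{0} = 1.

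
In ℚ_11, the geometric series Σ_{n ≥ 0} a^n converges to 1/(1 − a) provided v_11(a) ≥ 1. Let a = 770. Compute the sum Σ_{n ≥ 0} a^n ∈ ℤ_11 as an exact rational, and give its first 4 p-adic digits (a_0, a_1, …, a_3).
Σ a^n = 1/(1 − a) = -1/769;  first 4 digits = (1, 4, 0, 4)

v_11(a) = 1 ≥ 1, so the series converges in ℤ_11 to 1/(1 − a) = 1/(1 − 770) = -1/769. Expand this rational in ℤ_11: compute digits iteratively via d_i = x_i mod 11, x_{i+1} = (x_i − d_i)/11. The first 4 digits are (1, 4, 0, 4).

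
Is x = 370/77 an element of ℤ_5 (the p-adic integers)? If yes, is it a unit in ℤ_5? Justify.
x ∈ ℤ_5 but not a unit; v_5(x) = 1 > 0

ℤ_5 = {x ∈ ℚ_5 : v_5(x) ≥ 0} and ℤ_5^× = {x ∈ ℤ_5 : v_5(x) = 0}. Here v_5(370/77) = v_5(num) − v_5(den) = 1; compare against these criteria.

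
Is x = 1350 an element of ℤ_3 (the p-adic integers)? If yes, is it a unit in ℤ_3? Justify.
x ∈ ℤ_3 but not a unit; v_3(x) = 3 > 0

ℤ_3 = {x ∈ ℚ_3 : v_3(x) ≥ 0} and ℤ_3^× = {x ∈ ℤ_3 : v_3(x) = 0}. Here v_3(1350) = v_3(num) − v_3(den) = 3; compare against these criteria.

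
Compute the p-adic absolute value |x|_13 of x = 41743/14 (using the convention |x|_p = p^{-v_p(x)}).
|41743/14|_13 = 1/2197

Step 1 — compute v_13(x) by factoring powers of 13 out of the numerator and denominator: v_13(41743/14) = 3. Step 2 — apply |x|_p = p^{-v_p(x)} = 13^{-3} = 1/2197.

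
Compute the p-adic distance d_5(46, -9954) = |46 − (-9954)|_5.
d_5(46, -9954) = 1/625

Step 1 — x − y = 46 − (-9954) = 10000. Step 2 — v_5(10000) = 4 (factor: 10000 = (5^4 · 16); the sign does not affect v_p). Step 3 — |x − y|_5 = 5^{-4} = 1/625.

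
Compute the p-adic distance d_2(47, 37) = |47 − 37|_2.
d_2(47, 37) = 1/2

Step 1 — x − y = 47 − 37 = 10. Step 2 — v_2(10) = 1 (factor: 10 = (2^1 · 5); the sign does not affect v_p). Step 3 — |x − y|_2 = 2^{-1} = 1/2.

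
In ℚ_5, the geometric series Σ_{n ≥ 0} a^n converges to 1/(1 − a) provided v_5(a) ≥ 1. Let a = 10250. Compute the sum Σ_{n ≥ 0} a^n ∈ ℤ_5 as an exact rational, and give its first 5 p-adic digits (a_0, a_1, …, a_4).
Σ a^n = 1/(1 − a) = -1/10249;  first 5 digits = (1, 0, 0, 2, 1)

v_5(a) = 3 ≥ 1, so the series converges in ℤ_5 to 1/(1 − a) = 1/(1 − 10250) = -1/10249. Expand this rational in ℤ_5: compute digits iteratively via d_i = x_i mod 5, x_{i+1} = (x_i − d_i)/5. The first 5 digits are (1, 0, 0, 2, 1).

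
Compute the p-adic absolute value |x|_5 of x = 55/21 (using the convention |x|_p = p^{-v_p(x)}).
|55/21|_5 = 1/5

Step 1 — compute v_5(x) by factoring powers of 5 out of the numerator and denominator: v_5(55/21) = 1. Step 2 — apply |x|_p = p^{-v_p(x)} = 5^{-1} = 1/5.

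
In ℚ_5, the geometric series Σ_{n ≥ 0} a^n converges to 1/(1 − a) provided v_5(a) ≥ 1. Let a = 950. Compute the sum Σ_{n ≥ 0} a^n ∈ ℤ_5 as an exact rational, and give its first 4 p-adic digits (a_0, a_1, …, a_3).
Σ a^n = 1/(1 − a) = -1/949;  first 4 digits = (1, 0, 3, 2)

v_5(a) = 2 ≥ 1, so the series converges in ℤ_5 to 1/(1 − a) = 1/(1 − 950) = -1/949. Expand this rational in ℤ_5: compute digits iteratively via d_i = x_i mod 5, x_{i+1} = (x_i − d_i)/5. The first 4 digits are (1, 0, 3, 2).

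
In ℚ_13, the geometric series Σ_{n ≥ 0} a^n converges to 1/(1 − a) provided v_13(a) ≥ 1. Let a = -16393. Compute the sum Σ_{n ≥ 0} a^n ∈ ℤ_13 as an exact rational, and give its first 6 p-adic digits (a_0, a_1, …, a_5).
Σ a^n = 1/(1 − a) = 1/16394;  first 6 digits = (1, 0, 7, 5, 9, 8)

v_13(a) = 2 ≥ 1, so the series converges in ℤ_13 to 1/(1 − a) = 1/(1 − (-16393)) = 1/16394. Expand this rational in ℤ_13: compute digits iteratively via d_i = x_i mod 13, x_{i+1} = (x_i − d_i)/13. The first 6 digits are (1, 0, 7, 5, 9, 8).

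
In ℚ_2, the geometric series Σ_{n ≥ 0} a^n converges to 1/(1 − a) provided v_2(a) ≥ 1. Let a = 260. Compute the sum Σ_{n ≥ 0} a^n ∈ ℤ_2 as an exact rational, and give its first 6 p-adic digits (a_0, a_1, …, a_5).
Σ a^n = 1/(1 − a) = -1/259;  first 6 digits = (1, 0, 1, 0, 1, 0)

v_2(a) = 2 ≥ 1, so the series converges in ℤ_2 to 1/(1 − a) = 1/(1 − 260) = -1/259. Expand this rational in ℤ_2: compute digits iteratively via d_i = x_i mod 2, x_{i+1} = (x_i − d_i)/2. The first 6 digits are (1, 0, 1, 0, 1, 0).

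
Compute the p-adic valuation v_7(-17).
v_7(-17) = 0

v_7(n) is the largest exponent k such that 7^k divides n. Factor out: -17 = -7^0 · 17. (Sign doesn't affect v_p.) So v_7(-17) = 0.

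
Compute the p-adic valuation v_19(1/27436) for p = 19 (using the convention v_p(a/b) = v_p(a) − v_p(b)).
v_19(1/27436) = -3

Factor powers of 19 from the numerator and denominator of the reduced fraction: 1 = 19^0 · 1 and 27436 = 19^3 · 4. Apply v_p(a/b) = v_p(a) − v_p(b): v_19(1/27436) = 0 − 3 = -3.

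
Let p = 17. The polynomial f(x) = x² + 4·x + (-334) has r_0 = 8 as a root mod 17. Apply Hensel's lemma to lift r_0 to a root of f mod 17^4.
r_3 = 65594 (mod 83521)

Hensel: r_{i+1} = r_i − f(r_i)·(f′(r_i))^{-1} mod 17^{i+2}, f′(x) = 2x + 4. Iterate:
  r_0 = 8 (mod 17)
  r_1 = 280 (mod 289)
  r_2 = 1725 (mod 4913)
  r_3 = 65594 (mod 83521)
Final: r = 65594 satisfies f(r) ≡ 0 mod 17^4.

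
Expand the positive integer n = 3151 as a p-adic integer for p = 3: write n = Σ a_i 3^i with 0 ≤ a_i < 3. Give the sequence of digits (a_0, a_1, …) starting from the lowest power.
(a_0, a_1, …) = (1, 0, 2, 2, 2, 0, 1, 1)

Repeated division by 3 gives the digits low-to-high: 3151 = 1 + 2·3^2 + 2·3^3 + 2·3^4 + 1·3^6 + 1·3^7. Digit sequence: (1, 0, 2, 2, 2, 0, 1, 1).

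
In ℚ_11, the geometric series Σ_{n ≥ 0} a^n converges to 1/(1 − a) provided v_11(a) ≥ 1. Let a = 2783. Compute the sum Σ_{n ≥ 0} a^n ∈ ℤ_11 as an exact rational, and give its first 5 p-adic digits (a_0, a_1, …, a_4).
Σ a^n = 1/(1 − a) = -1/2782;  first 5 digits = (1, 0, 1, 2, 1)

v_11(a) = 2 ≥ 1, so the series converges in ℤ_11 to 1/(1 − a) = 1/(1 − 2783) = -1/2782. Expand this rational in ℤ_11: compute digits iteratively via d_i = x_i mod 11, x_{i+1} = (x_i − d_i)/11. The first 5 digits are (1, 0, 1, 2, 1).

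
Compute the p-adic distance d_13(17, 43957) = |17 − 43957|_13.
d_13(17, 43957) = 1/2197

Step 1 — x − y = 17 − 43957 = -43940. Step 2 — v_13(-43940) = 3 (factor: -43940 = −(13^3 · 20); the sign does not affect v_p). Step 3 — |x − y|_13 = 13^{-3} = 1/2197.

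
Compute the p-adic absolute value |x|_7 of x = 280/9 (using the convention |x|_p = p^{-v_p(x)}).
|280/9|_7 = 1/7

Step 1 — compute v_7(x) by factoring powers of 7 out of the numerator and denominator: v_7(280/9) = 1. Step 2 — apply |x|_p = p^{-v_p(x)} = 7^{-1} = 1/7.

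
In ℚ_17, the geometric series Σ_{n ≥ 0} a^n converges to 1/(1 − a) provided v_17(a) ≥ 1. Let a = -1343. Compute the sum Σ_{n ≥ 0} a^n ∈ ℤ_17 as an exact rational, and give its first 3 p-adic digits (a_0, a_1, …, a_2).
Σ a^n = 1/(1 − a) = 1/1344;  first 3 digits = (1, 6, 14)

v_17(a) = 1 ≥ 1, so the series converges in ℤ_17 to 1/(1 − a) = 1/(1 − (-1343)) = 1/1344. Expand this rational in ℤ_17: compute digits iteratively via d_i = x_i mod 17, x_{i+1} = (x_i − d_i)/17. The first 3 digits are (1, 6, 14).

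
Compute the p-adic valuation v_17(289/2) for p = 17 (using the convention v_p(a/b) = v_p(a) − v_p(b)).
v_17(289/2) = 2

Factor powers of 17 from the numerator and denominator of the reduced fraction: 289 = 17^2 · 1 and 2 = 17^0 · 2. Apply v_p(a/b) = v_p(a) − v_p(b): v_17(289/2) = 2 − 0 = 2.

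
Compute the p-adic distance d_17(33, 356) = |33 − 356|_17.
d_17(33, 356) = 1/17

Step 1 — x − y = 33 − 356 = -323. Step 2 — v_17(-323) = 1 (factor: -323 = −(17^1 · 19); the sign does not affect v_p). Step 3 — |x − y|_17 = 17^{-1} = 1/17.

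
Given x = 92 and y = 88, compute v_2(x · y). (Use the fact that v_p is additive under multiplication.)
v_2(8096) = 5

v_p(x) = 2 (factor: 92 = 2^2 · 23); v_p(y) = 3 (factor: 88 = 2^3 · 11). Additivity: v_p(xy) = v_p(x) + v_p(y) = 2 + 3 = 5. (Direct check: xy = 8096 = 2^5 · (253).)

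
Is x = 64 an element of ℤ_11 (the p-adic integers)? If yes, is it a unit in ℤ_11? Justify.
x ∈ ℤ_11^× (unit); v_11(x) = 0

ℤ_11 = {x ∈ ℚ_11 : v_11(x) ≥ 0} and ℤ_11^× = {x ∈ ℤ_11 : v_11(x) = 0}. Here v_11(64) = v_11(num) − v_11(den) = 0; compare against these criteria.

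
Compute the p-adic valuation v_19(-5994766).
v_19(-5994766) = 4

v_19(n) is the largest exponent k such that 19^k divides n. Factor out: -5994766 = -19^4 · 46. (Sign doesn't affect v_p.) So v_19(-5994766) = 4.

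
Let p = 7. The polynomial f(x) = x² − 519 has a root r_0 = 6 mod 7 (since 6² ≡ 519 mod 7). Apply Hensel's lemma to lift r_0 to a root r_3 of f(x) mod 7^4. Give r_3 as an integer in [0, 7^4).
r_3 = 1896 (mod 2401)

Hensel's recurrence: r_{i+1} = r_i − f(r_i)·(f′(r_i))^{-1} mod 7^{i+2}, with f′(x) = 2x. Iterate:
  r_0 = 6 (mod 7)
  r_1 = 34 (mod 49)
  r_2 = 181 (mod 343)
  r_3 = 1896 (mod 2401)
Final: r_3 = 1896, and one checks f(r_3) ≡ 0 mod 7^4.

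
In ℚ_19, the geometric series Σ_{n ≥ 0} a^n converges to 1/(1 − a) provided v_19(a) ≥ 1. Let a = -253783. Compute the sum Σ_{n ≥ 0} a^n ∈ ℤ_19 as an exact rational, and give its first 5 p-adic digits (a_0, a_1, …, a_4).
Σ a^n = 1/(1 − a) = 1/253784;  first 5 digits = (1, 0, 0, 1, 17)

v_19(a) = 3 ≥ 1, so the series converges in ℤ_19 to 1/(1 − a) = 1/(1 − (-253783)) = 1/253784. Expand this rational in ℤ_19: compute digits iteratively via d_i = x_i mod 19, x_{i+1} = (x_i − d_i)/19. The first 5 digits are (1, 0, 0, 1, 17).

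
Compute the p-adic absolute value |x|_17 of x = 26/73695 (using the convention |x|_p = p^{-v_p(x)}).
|26/73695|_17 = 4913

Step 1 — compute v_17(x) by factoring powers of 17 out of the numerator and denominator: v_17(26/73695) = -3. Step 2 — apply |x|_p = p^{-v_p(x)} = 17^{3} = 4913.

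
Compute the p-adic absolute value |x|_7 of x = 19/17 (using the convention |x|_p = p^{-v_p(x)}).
|19/17|_7 = 1

Step 1 — compute v_7(x) by factoring powers of 7 out of the numerator and denominator: v_7(19/17) = 0. Step 2 — apply |x|_p = p^{-v_p(x)} = 7^{0} = 1.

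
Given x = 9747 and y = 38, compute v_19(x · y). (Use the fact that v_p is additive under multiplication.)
v_19(370386) = 3

v_p(x) = 2 (factor: 9747 = 19^2 · 27); v_p(y) = 1 (factor: 38 = 19^1 · 2). Additivity: v_p(xy) = v_p(x) + v_p(y) = 2 + 1 = 3. (Direct check: xy = 370386 = 19^3 · (54).)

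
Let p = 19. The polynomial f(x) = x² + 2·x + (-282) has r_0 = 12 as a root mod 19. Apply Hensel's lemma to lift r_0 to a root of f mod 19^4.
r_3 = 69856 (mod 130321)

Hensel: r_{i+1} = r_i − f(r_i)·(f′(r_i))^{-1} mod 19^{i+2}, f′(x) = 2x + 2. Iterate:
  r_0 = 12 (mod 19)
  r_1 = 183 (mod 361)
  r_2 = 1266 (mod 6859)
  r_3 = 69856 (mod 130321)
Final: r = 69856 satisfies f(r) ≡ 0 mod 19^4.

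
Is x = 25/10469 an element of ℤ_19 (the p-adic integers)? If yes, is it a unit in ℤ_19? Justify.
x ∉ ℤ_19 (v_19(x) = -2 < 0)

ℤ_19 = {x ∈ ℚ_19 : v_19(x) ≥ 0} and ℤ_19^× = {x ∈ ℤ_19 : v_19(x) = 0}. Here v_19(25/10469) = v_19(num) − v_19(den) = -2; compare against these criteria.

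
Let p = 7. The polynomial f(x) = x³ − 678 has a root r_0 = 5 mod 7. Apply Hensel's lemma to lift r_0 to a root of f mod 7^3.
r_2 = 341 (mod 343)

Hensel: r_{i+1} = r_i − f(r_i)/f′(r_i) mod 7^{i+2}, where f′(x) = 3x². Iterate:
  r_0 = 5 (mod 7)
  r_1 = 47 (mod 49)
  r_2 = 341 (mod 343)
Final: r = 341 with f(r) ≡ 0 mod 7^3.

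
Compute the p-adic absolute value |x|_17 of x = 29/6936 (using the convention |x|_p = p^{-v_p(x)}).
|29/6936|_17 = 289

Step 1 — compute v_17(x) by factoring powers of 17 out of the numerator and denominator: v_17(29/6936) = -2. Step 2 — apply |x|_p = p^{-v_p(x)} = 17^{2} = 289.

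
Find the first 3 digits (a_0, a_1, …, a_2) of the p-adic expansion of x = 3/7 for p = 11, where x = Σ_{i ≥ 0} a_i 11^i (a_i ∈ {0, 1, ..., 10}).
(a_0, …, a_2) = (2, 3, 6)

v_11(3/7) = 0 (numerator and denominator both coprime to 11), so x ∈ ℤ_11^×. Compute digits iteratively via a_i = x_i mod 11, x_{i+1} = (x_i − a_i)/11, with x_0 = x:
  x_0 = 3/7;  a_0 = 2;  x_1 = (x_0 − 2)/11 = -1/7
  x_1 = -1/7;  a_1 = 3;  x_2 = (x_1 − 3)/11 = -2/7
  x_2 = -2/7;  a_2 = 6;  x_3 = (x_2 − 6)/11 = -4/7
Digits: (2, 3, 6).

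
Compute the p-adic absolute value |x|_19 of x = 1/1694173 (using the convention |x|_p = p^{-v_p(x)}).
|1/1694173|_19 = 130321

Step 1 — compute v_19(x) by factoring powers of 19 out of the numerator and denominator: v_19(1/1694173) = -4. Step 2 — apply |x|_p = p^{-v_p(x)} = 19^{4} = 130321.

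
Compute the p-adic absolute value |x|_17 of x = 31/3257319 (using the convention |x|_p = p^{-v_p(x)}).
|31/3257319|_17 = 83521

Step 1 — compute v_17(x) by factoring powers of 17 out of the numerator and denominator: v_17(31/3257319) = -4. Step 2 — apply |x|_p = p^{-v_p(x)} = 17^{4} = 83521.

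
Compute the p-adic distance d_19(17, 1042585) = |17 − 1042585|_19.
d_19(17, 1042585) = 1/130321

Step 1 — x − y = 17 − 1042585 = -1042568. Step 2 — v_19(-1042568) = 4 (factor: -1042568 = −(19^4 · 8); the sign does not affect v_p). Step 3 — |x − y|_19 = 19^{-4} = 1/130321.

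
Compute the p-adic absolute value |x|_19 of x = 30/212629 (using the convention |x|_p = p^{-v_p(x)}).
|30/212629|_19 = 6859

Step 1 — compute v_19(x) by factoring powers of 19 out of the numerator and denominator: v_19(30/212629) = -3. Step 2 — apply |x|_p = p^{-v_p(x)} = 19^{3} = 6859.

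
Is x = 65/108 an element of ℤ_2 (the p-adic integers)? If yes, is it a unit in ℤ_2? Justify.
x ∉ ℤ_2 (v_2(x) = -2 < 0)

ℤ_2 = {x ∈ ℚ_2 : v_2(x) ≥ 0} and ℤ_2^× = {x ∈ ℤ_2 : v_2(x) = 0}. Here v_2(65/108) = v_2(num) − v_2(den) = -2; compare against these criteria.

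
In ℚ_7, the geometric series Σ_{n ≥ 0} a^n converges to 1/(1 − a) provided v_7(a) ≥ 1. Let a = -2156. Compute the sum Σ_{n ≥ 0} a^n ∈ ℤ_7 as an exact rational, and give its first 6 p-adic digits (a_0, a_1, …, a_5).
Σ a^n = 1/(1 − a) = 1/2157;  first 6 digits = (1, 0, 5, 0, 3, 3)

v_7(a) = 2 ≥ 1, so the series converges in ℤ_7 to 1/(1 − a) = 1/(1 − (-2156)) = 1/2157. Expand this rational in ℤ_7: compute digits iteratively via d_i = x_i mod 7, x_{i+1} = (x_i − d_i)/7. The first 6 digits are (1, 0, 5, 0, 3, 3).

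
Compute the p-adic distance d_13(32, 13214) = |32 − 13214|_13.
d_13(32, 13214) = 1/2197

Step 1 — x − y = 32 − 13214 = -13182. Step 2 — v_13(-13182) = 3 (factor: -13182 = −(13^3 · 6); the sign does not affect v_p). Step 3 — |x − y|_13 = 13^{-3} = 1/2197.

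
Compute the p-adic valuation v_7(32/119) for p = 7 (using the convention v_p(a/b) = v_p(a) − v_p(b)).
v_7(32/119) = -1

Factor powers of 7 from the numerator and denominator of the reduced fraction: 32 = 7^0 · 32 and 119 = 7^1 · 17. Apply v_p(a/b) = v_p(a) − v_p(b): v_7(32/119) = 0 − 1 = -1.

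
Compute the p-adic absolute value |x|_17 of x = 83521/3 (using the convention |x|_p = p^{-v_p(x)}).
|83521/3|_17 = 1/83521

Step 1 — compute v_17(x) by factoring powers of 17 out of the numerator and denominator: v_17(83521/3) = 4. Step 2 — apply |x|_p = p^{-v_p(x)} = 17^{-4} = 1/83521.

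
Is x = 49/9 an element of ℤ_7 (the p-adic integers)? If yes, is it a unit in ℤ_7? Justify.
x ∈ ℤ_7 but not a unit; v_7(x) = 2 > 0

ℤ_7 = {x ∈ ℚ_7 : v_7(x) ≥ 0} and ℤ_7^× = {x ∈ ℤ_7 : v_7(x) = 0}. Here v_7(49/9) = v_7(num) − v_7(den) = 2; compare against these criteria.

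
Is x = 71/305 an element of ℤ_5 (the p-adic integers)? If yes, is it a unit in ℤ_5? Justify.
x ∉ ℤ_5 (v_5(x) = -1 < 0)

ℤ_5 = {x ∈ ℚ_5 : v_5(x) ≥ 0} and ℤ_5^× = {x ∈ ℤ_5 : v_5(x) = 0}. Here v_5(71/305) = v_5(num) − v_5(den) = -1; compare against these criteria.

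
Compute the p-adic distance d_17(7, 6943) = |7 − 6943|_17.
d_17(7, 6943) = 1/289

Step 1 — x − y = 7 − 6943 = -6936. Step 2 — v_17(-6936) = 2 (factor: -6936 = −(17^2 · 24); the sign does not affect v_p). Step 3 — |x − y|_17 = 17^{-2} = 1/289.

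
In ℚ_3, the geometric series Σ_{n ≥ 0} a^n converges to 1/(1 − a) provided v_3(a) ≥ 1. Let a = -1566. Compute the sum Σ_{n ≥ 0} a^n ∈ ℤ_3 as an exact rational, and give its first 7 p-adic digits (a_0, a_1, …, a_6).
Σ a^n = 1/(1 − a) = 1/1567;  first 7 digits = (1, 0, 0, 2, 1, 2, 1)

v_3(a) = 3 ≥ 1, so the series converges in ℤ_3 to 1/(1 − a) = 1/(1 − (-1566)) = 1/1567. Expand this rational in ℤ_3: compute digits iteratively via d_i = x_i mod 3, x_{i+1} = (x_i − d_i)/3. The first 7 digits are (1, 0, 0, 2, 1, 2, 1).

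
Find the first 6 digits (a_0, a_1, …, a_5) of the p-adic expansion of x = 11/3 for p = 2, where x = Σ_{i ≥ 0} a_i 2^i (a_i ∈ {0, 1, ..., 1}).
(a_0, …, a_5) = (1, 0, 0, 1, 1, 0)

v_2(11/3) = 0 (numerator and denominator both coprime to 2), so x ∈ ℤ_2^×. Compute digits iteratively via a_i = x_i mod 2, x_{i+1} = (x_i − a_i)/2, with x_0 = x:
  x_0 = 11/3;  a_0 = 1;  x_1 = (x_0 − 1)/2 = 4/3
  x_1 = 4/3;  a_1 = 0;  x_2 = (x_1 − 0)/2 = 2/3
  x_2 = 2/3;  a_2 = 0;  x_3 = (x_2 − 0)/2 = 1/3
  x_3 = 1/3;  a_3 = 1;  x_4 = (x_3 − 1)/2 = -1/3
  x_4 = -1/3;  a_4 = 1;  x_5 = (x_4 − 1)/2 = -2/3
  x_5 = -2/3;  a_5 = 0;  x_6 = (x_5 − 0)/2 = -1/3
Digits: (1, 0, 0, 1, 1, 0).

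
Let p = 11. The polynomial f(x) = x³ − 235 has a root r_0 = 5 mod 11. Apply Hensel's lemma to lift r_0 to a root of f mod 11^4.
r_3 = 3217 (mod 14641)

Hensel: r_{i+1} = r_i − f(r_i)/f′(r_i) mod 11^{i+2}, where f′(x) = 3x². Iterate:
  r_0 = 5 (mod 11)
  r_1 = 71 (mod 121)
  r_2 = 555 (mod 1331)
  r_3 = 3217 (mod 14641)
Final: r = 3217 with f(r) ≡ 0 mod 11^4.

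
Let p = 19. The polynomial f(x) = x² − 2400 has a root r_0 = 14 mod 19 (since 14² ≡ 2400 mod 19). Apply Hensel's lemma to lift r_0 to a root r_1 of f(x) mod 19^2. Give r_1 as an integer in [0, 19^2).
r_1 = 299 (mod 361)

Hensel's recurrence: r_{i+1} = r_i − f(r_i)·(f′(r_i))^{-1} mod 19^{i+2}, with f′(x) = 2x. Iterate:
  r_0 = 14 (mod 19)
  r_1 = 299 (mod 361)
Final: r_1 = 299, and one checks f(r_1) ≡ 0 mod 19^2.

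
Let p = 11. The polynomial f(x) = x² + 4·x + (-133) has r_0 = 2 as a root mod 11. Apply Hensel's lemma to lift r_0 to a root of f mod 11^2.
r_1 = 2 (mod 121)

Hensel: r_{i+1} = r_i − f(r_i)·(f′(r_i))^{-1} mod 11^{i+2}, f′(x) = 2x + 4. Iterate:
  r_0 = 2 (mod 11)
  r_1 = 2 (mod 121)
Final: r = 2 satisfies f(r) ≡ 0 mod 11^2.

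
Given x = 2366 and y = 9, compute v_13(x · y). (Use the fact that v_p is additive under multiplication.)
v_13(21294) = 2

v_p(x) = 2 (factor: 2366 = 13^2 · 14); v_p(y) = 0 (factor: 9 = 13^0 · 9). Additivity: v_p(xy) = v_p(x) + v_p(y) = 2 + 0 = 2. (Direct check: xy = 21294 = 13^2 · (126).)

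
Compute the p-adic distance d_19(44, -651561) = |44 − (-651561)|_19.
d_19(44, -651561) = 1/130321

Step 1 — x − y = 44 − (-651561) = 651605. Step 2 — v_19(651605) = 4 (factor: 651605 = (19^4 · 5); the sign does not affect v_p). Step 3 — |x − y|_19 = 19^{-4} = 1/130321.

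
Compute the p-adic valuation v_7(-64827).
v_7(-64827) = 4

v_7(n) is the largest exponent k such that 7^k divides n. Factor out: -64827 = -7^4 · 27. (Sign doesn't affect v_p.) So v_7(-64827) = 4.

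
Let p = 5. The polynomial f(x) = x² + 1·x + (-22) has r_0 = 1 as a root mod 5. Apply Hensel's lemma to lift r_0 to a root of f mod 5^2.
r_1 = 16 (mod 25)

Hensel: r_{i+1} = r_i − f(r_i)·(f′(r_i))^{-1} mod 5^{i+2}, f′(x) = 2x + 1. Iterate:
  r_0 = 1 (mod 5)
  r_1 = 16 (mod 25)
Final: r = 16 satisfies f(r) ≡ 0 mod 5^2.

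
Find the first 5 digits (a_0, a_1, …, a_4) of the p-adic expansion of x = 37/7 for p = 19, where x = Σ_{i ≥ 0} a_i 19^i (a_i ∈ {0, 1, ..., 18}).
(a_0, …, a_4) = (8, 8, 5, 16, 10)

v_19(37/7) = 0 (numerator and denominator both coprime to 19), so x ∈ ℤ_19^×. Compute digits iteratively via a_i = x_i mod 19, x_{i+1} = (x_i − a_i)/19, with x_0 = x:
  x_0 = 37/7;  a_0 = 8;  x_1 = (x_0 − 8)/19 = -1/7
  x_1 = -1/7;  a_1 = 8;  x_2 = (x_1 − 8)/19 = -3/7
  x_2 = -3/7;  a_2 = 5;  x_3 = (x_2 − 5)/19 = -2/7
  x_3 = -2/7;  a_3 = 16;  x_4 = (x_3 − 16)/19 = -6/7
  x_4 = -6/7;  a_4 = 10;  x_5 = (x_4 − 10)/19 = -4/7
Digits: (8, 8, 5, 16, 10).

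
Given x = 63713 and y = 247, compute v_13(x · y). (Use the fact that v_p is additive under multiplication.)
v_13(15737111) = 4

v_p(x) = 3 (factor: 63713 = 13^3 · 29); v_p(y) = 1 (factor: 247 = 13^1 · 19). Additivity: v_p(xy) = v_p(x) + v_p(y) = 3 + 1 = 4. (Direct check: xy = 15737111 = 13^4 · (551).)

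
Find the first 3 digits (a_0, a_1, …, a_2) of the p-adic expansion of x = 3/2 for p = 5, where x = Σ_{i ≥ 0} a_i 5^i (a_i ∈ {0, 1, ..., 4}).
(a_0, …, a_2) = (4, 2, 2)

v_5(3/2) = 0 (numerator and denominator both coprime to 5), so x ∈ ℤ_5^×. Compute digits iteratively via a_i = x_i mod 5, x_{i+1} = (x_i − a_i)/5, with x_0 = x:
  x_0 = 3/2;  a_0 = 4;  x_1 = (x_0 − 4)/5 = -1/2
  x_1 = -1/2;  a_1 = 2;  x_2 = (x_1 − 2)/5 = -1/2
  x_2 = -1/2;  a_2 = 2;  x_3 = (x_2 − 2)/5 = -1/2
Digits: (4, 2, 2).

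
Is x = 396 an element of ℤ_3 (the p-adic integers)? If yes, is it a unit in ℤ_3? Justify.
x ∈ ℤ_3 but not a unit; v_3(x) = 2 > 0

ℤ_3 = {x ∈ ℚ_3 : v_3(x) ≥ 0} and ℤ_3^× = {x ∈ ℤ_3 : v_3(x) = 0}. Here v_3(396) = v_3(num) − v_3(den) = 2; compare against these criteria.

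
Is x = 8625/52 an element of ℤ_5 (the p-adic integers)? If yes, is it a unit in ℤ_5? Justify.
x ∈ ℤ_5 but not a unit; v_5(x) = 3 > 0

ℤ_5 = {x ∈ ℚ_5 : v_5(x) ≥ 0} and ℤ_5^× = {x ∈ ℤ_5 : v_5(x) = 0}. Here v_5(8625/52) = v_5(num) − v_5(den) = 3; compare against these criteria.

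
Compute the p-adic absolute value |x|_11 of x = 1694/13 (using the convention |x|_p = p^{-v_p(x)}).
|1694/13|_11 = 1/121

Step 1 — compute v_11(x) by factoring powers of 11 out of the numerator and denominator: v_11(1694/13) = 2. Step 2 — apply |x|_p = p^{-v_p(x)} = 11^{-2} = 1/121.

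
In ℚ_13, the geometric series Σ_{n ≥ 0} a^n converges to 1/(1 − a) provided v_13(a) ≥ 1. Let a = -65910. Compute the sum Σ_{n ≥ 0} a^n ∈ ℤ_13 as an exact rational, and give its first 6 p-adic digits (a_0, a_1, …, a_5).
Σ a^n = 1/(1 − a) = 1/65911;  first 6 digits = (1, 0, 0, 9, 10, 12)

v_13(a) = 3 ≥ 1, so the series converges in ℤ_13 to 1/(1 − a) = 1/(1 − (-65910)) = 1/65911. Expand this rational in ℤ_13: compute digits iteratively via d_i = x_i mod 13, x_{i+1} = (x_i − d_i)/13. The first 6 digits are (1, 0, 0, 9, 10, 12).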